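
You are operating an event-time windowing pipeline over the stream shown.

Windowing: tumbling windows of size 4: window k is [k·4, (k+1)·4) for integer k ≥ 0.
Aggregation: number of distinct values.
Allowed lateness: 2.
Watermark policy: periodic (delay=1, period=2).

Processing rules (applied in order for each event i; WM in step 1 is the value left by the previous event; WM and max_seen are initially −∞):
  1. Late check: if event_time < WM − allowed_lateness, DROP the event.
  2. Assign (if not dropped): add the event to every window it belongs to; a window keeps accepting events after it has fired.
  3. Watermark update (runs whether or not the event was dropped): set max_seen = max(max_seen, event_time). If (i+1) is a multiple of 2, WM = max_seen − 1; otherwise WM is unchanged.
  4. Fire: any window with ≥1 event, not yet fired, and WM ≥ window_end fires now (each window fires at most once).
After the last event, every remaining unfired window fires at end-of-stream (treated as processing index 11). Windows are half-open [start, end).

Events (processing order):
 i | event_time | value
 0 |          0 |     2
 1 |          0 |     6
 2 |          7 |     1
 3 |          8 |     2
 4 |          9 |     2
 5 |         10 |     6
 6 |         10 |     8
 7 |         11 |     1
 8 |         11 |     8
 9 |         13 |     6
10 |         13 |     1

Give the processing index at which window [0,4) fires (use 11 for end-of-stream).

3

i=0 t=0 v=2: → [0,4); WM=−∞
i=1 t=0 v=6: → [0,4); WM=-1
i=2 t=7 v=1: → [4,8); WM=-1
i=3 t=8 v=2: → [8,12); WM=7; [0,4) fires=2
i=4 t=9 v=2: → [8,12); WM=7
i=5 t=10 v=6: → [8,12); WM=9; [4,8) fires=1
i=6 t=10 v=8: → [8,12); WM=9
i=7 t=11 v=1: → [8,12); WM=10
i=8 t=11 v=8: → [8,12); WM=10
i=9 t=13 v=6: → [12,16); WM=12; [8,12) fires=4
i=10 t=13 v=1: → [12,16); WM=12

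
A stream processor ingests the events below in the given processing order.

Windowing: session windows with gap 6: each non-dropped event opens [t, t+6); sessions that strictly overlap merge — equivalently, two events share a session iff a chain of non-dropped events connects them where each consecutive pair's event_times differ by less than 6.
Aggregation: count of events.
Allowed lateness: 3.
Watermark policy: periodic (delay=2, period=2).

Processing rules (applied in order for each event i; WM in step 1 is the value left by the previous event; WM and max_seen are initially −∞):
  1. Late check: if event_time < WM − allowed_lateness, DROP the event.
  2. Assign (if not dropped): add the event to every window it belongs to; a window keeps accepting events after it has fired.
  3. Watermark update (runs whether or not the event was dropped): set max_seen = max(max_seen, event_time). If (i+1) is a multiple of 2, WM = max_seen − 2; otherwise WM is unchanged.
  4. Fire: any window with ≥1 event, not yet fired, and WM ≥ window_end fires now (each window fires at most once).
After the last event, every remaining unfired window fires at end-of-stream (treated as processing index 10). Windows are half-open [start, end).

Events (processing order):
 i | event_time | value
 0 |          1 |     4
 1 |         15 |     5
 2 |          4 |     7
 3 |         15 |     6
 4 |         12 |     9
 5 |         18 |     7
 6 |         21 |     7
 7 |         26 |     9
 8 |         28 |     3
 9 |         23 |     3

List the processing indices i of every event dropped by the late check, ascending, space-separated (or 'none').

2

i=0 t=1 v=4: → [1,7); WM=−∞
i=1 t=15 v=5: → [15,21); WM=13
i=2 t=4 v=7: DROP (t<13-3); WM=13
i=3 t=15 v=6: → [15,21); WM=13
i=4 t=12 v=9: → [12,21); WM=13
i=5 t=18 v=7: → [12,24); WM=16
i=6 t=21 v=7: → [12,27); WM=16
i=7 t=26 v=9: → [12,32); WM=24
i=8 t=28 v=3: → [12,34); WM=24
i=9 t=23 v=3: → [12,34); WM=26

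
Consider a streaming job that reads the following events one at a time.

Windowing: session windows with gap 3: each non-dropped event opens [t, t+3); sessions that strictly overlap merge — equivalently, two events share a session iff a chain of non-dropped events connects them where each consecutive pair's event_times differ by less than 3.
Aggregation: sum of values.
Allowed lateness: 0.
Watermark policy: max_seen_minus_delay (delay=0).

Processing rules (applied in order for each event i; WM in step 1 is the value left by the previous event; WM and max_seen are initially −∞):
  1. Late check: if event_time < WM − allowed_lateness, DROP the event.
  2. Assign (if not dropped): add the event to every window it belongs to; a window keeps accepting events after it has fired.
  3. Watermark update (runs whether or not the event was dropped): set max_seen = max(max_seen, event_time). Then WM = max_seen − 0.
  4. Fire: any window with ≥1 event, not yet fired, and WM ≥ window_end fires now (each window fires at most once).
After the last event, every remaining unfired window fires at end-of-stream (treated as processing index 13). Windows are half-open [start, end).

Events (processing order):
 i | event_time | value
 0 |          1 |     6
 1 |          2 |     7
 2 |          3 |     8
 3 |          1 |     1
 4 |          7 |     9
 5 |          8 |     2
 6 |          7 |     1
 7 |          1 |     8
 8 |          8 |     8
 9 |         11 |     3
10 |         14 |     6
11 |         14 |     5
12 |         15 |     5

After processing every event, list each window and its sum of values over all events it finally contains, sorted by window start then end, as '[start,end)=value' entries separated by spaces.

[1,6)=21 [7,11)=19 [11,14)=3 [14,18)=16

i=0 t=1 v=6: → [1,4); WM=1
i=1 t=2 v=7: → [1,5); WM=2
i=2 t=3 v=8: → [1,6); WM=3
i=3 t=1 v=1: DROP (t<3-0); WM=3
i=4 t=7 v=9: → [7,10); WM=7
i=5 t=8 v=2: → [7,11); WM=8
i=6 t=7 v=1: DROP (t<8-0); WM=8
i=7 t=1 v=8: DROP (t<8-0); WM=8
i=8 t=8 v=8: → [7,11); WM=8
i=9 t=11 v=3: → [11,14); WM=11
i=10 t=14 v=6: → [14,17); WM=14
i=11 t=14 v=5: → [14,17); WM=14
i=12 t=15 v=5: → [14,18); WM=15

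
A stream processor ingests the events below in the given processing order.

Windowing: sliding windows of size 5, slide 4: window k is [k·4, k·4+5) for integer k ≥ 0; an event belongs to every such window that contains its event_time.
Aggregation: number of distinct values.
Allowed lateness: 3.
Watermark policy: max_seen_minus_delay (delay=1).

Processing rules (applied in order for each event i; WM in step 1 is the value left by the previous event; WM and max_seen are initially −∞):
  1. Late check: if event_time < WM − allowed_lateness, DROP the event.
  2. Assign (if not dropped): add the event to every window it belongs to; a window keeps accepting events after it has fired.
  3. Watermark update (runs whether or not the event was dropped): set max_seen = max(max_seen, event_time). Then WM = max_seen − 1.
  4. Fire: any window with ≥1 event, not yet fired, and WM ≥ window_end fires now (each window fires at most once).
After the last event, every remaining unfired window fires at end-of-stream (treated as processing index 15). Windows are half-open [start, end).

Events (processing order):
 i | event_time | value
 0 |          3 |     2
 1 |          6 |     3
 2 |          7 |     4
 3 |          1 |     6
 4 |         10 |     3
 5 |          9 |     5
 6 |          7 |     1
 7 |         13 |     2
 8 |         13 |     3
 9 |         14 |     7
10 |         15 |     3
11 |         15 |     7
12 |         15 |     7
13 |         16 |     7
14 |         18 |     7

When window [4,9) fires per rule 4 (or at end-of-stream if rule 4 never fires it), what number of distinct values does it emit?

2

i=0 t=3 v=2: → [0,5); WM=2
i=1 t=6 v=3: → [4,9); WM=5; [0,5) fires=1
i=2 t=7 v=4: → [4,9); WM=6
i=3 t=1 v=6: DROP (t<6-3); WM=6
i=4 t=10 v=3: → [8,13); WM=9; [4,9) fires=2
i=5 t=9 v=5: → [8,13); WM=9
i=6 t=7 v=1: → [4,9); WM=9
i=7 t=13 v=2: → [12,17); WM=12
i=8 t=13 v=3: → [12,17); WM=12
i=9 t=14 v=7: → [12,17); WM=13; [8,13) fires=2
i=10 t=15 v=3: → [12,17); WM=14
i=11 t=15 v=7: → [12,17); WM=14
i=12 t=15 v=7: → [12,17); WM=14
i=13 t=16 v=7: → [16,21),[12,17); WM=15
i=14 t=18 v=7: → [16,21); WM=17; [12,17) fires=3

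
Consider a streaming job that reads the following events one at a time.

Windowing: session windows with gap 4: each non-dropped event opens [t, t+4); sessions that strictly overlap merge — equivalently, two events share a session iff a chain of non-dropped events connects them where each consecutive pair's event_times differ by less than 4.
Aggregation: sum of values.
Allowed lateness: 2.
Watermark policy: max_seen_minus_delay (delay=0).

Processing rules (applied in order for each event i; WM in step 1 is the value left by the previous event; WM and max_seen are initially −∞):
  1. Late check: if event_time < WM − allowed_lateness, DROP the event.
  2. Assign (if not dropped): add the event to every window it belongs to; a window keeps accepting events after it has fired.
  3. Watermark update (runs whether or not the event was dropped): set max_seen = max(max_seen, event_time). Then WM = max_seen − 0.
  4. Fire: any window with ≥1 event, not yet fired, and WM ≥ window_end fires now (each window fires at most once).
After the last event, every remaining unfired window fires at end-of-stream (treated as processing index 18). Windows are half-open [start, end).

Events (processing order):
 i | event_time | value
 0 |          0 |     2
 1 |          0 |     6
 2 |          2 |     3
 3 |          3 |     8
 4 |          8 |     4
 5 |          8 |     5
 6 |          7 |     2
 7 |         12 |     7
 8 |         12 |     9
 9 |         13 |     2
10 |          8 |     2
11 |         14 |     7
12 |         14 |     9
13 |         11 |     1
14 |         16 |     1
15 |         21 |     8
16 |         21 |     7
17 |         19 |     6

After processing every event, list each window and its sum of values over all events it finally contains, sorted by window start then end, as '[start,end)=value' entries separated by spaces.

[0,7)=19 [7,12)=11 [12,25)=56

i=0 t=0 v=2: → [0,4); WM=0
i=1 t=0 v=6: → [0,4); WM=0
i=2 t=2 v=3: → [0,6); WM=2
i=3 t=3 v=8: → [0,7); WM=3
i=4 t=8 v=4: → [8,12); WM=8
i=5 t=8 v=5: → [8,12); WM=8
i=6 t=7 v=2: → [7,12); WM=8
i=7 t=12 v=7: → [12,16); WM=12
i=8 t=12 v=9: → [12,16); WM=12
i=9 t=13 v=2: → [12,17); WM=13
i=10 t=8 v=2: DROP (t<13-2); WM=13
i=11 t=14 v=7: → [12,18); WM=14
i=12 t=14 v=9: → [12,18); WM=14
i=13 t=11 v=1: DROP (t<14-2); WM=14
i=14 t=16 v=1: → [12,20); WM=16
i=15 t=21 v=8: → [21,25); WM=21
i=16 t=21 v=7: → [21,25); WM=21
i=17 t=19 v=6: → [12,25); WM=21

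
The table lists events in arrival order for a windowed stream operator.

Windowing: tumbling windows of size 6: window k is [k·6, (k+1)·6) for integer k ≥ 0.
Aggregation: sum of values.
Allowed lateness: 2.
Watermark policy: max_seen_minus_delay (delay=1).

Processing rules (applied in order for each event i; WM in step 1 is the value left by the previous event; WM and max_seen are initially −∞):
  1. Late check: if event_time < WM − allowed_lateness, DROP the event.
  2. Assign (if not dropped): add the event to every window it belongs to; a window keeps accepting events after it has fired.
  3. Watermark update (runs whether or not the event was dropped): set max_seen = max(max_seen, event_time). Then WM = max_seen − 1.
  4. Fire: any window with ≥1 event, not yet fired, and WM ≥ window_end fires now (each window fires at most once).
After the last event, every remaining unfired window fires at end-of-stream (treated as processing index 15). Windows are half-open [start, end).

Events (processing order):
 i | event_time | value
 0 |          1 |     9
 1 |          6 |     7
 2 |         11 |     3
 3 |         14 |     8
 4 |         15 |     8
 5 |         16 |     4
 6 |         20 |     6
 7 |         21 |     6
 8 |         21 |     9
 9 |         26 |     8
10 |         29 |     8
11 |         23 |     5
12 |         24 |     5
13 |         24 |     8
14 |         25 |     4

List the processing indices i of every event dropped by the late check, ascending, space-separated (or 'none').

11 12 13 14

i=0 t=1 v=9: → [0,6); WM=0
i=1 t=6 v=7: → [6,12); WM=5
i=2 t=11 v=3: → [6,12); WM=10; [0,6) fires=9
i=3 t=14 v=8: → [12,18); WM=13; [6,12) fires=10
i=4 t=15 v=8: → [12,18); WM=14
i=5 t=16 v=4: → [12,18); WM=15
i=6 t=20 v=6: → [18,24); WM=19; [12,18) fires=20
i=7 t=21 v=6: → [18,24); WM=20
i=8 t=21 v=9: → [18,24); WM=20
i=9 t=26 v=8: → [24,30); WM=25; [18,24) fires=21
i=10 t=29 v=8: → [24,30); WM=28
i=11 t=23 v=5: DROP (t<28-2); WM=28
i=12 t=24 v=5: DROP (t<28-2); WM=28
i=13 t=24 v=8: DROP (t<28-2); WM=28
i=14 t=25 v=4: DROP (t<28-2); WM=28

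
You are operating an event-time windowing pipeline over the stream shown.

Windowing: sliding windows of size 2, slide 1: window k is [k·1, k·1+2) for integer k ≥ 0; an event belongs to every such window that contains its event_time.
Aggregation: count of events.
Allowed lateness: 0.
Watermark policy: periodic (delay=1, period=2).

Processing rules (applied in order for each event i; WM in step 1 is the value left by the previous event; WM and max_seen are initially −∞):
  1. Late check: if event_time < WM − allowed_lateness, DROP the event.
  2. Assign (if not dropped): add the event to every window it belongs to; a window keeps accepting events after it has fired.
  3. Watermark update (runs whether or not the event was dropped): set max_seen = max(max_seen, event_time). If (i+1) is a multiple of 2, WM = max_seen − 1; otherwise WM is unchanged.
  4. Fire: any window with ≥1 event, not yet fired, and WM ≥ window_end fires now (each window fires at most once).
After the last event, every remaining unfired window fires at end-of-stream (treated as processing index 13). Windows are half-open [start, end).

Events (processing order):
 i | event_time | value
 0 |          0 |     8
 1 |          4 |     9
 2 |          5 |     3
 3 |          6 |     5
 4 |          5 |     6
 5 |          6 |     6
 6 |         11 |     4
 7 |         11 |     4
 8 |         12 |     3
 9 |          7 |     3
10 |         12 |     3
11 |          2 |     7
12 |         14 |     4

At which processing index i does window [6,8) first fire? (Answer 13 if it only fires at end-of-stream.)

i=0 t=0 v=8: → [0,2); WM=−∞
i=1 t=4 v=9: → [4,6),[3,5); WM=3; [0,2) fires=1
i=2 t=5 v=3: → [5,7),[4,6); WM=3
i=3 t=6 v=5: → [6,8),[5,7); WM=5; [3,5) fires=1
i=4 t=5 v=6: → [5,7),[4,6); WM=5
i=5 t=6 v=6: → [6,8),[5,7); WM=5
i=6 t=11 v=4: → [11,13),[10,12); WM=5
i=7 t=11 v=4: → [11,13),[10,12); WM=10; [4,6) fires=3 [5,7) fires=4 [6,8) fires=2
i=8 t=12 v=3: → [12,14),[11,13); WM=10
i=9 t=7 v=3: DROP (t<10-0); WM=11
i=10 t=12 v=3: → [12,14),[11,13); WM=11
i=11 t=2 v=7: DROP (t<11-0); WM=11
i=12 t=14 v=4: → [14,16),[13,15); WM=11

7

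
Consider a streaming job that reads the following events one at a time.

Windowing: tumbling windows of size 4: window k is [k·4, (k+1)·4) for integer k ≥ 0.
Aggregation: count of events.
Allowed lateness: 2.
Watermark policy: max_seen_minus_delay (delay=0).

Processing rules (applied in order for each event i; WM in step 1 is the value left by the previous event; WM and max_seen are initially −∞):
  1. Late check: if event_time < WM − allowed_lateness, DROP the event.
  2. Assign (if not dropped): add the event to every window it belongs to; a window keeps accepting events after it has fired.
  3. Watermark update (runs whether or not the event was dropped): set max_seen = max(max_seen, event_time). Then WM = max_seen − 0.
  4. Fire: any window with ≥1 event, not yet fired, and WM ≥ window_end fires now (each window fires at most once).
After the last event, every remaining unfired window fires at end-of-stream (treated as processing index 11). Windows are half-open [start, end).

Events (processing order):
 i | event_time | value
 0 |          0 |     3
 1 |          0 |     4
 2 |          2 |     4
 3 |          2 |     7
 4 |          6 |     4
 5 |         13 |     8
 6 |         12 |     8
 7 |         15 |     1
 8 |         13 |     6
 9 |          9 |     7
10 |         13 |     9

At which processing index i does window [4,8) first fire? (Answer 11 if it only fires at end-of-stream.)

5

i=0 t=0 v=3: → [0,4); WM=0
i=1 t=0 v=4: → [0,4); WM=0
i=2 t=2 v=4: → [0,4); WM=2
i=3 t=2 v=7: → [0,4); WM=2
i=4 t=6 v=4: → [4,8); WM=6; [0,4) fires=4
i=5 t=13 v=8: → [12,16); WM=13; [4,8) fires=1
i=6 t=12 v=8: → [12,16); WM=13
i=7 t=15 v=1: → [12,16); WM=15
i=8 t=13 v=6: → [12,16); WM=15
i=9 t=9 v=7: DROP (t<15-2); WM=15
i=10 t=13 v=9: → [12,16); WM=15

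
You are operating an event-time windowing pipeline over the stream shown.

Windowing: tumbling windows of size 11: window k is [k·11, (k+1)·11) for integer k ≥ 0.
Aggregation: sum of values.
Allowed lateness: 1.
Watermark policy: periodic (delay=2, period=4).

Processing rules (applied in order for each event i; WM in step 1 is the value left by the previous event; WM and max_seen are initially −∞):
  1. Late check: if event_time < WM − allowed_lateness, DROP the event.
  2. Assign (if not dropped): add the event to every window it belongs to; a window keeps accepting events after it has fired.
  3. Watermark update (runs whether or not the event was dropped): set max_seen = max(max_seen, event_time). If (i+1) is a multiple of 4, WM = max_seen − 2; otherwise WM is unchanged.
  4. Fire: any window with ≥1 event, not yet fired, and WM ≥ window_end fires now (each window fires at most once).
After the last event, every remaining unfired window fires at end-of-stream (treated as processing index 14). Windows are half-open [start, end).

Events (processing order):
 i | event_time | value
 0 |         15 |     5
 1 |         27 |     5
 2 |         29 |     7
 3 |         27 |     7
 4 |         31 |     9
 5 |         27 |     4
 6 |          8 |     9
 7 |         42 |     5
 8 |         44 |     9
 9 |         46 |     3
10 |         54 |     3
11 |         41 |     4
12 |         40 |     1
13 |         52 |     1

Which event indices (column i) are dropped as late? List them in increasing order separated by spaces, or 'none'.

i=0 t=15 v=5: → [11,22); WM=−∞
i=1 t=27 v=5: → [22,33); WM=−∞
i=2 t=29 v=7: → [22,33); WM=−∞
i=3 t=27 v=7: → [22,33); WM=27; [11,22) fires=5
i=4 t=31 v=9: → [22,33); WM=27
i=5 t=27 v=4: → [22,33); WM=27
i=6 t=8 v=9: DROP (t<27-1); WM=27
i=7 t=42 v=5: → [33,44); WM=40; [22,33) fires=32
i=8 t=44 v=9: → [44,55); WM=40
i=9 t=46 v=3: → [44,55); WM=40
i=10 t=54 v=3: → [44,55); WM=40
i=11 t=41 v=4: → [33,44); WM=52; [33,44) fires=9
i=12 t=40 v=1: DROP (t<52-1); WM=52
i=13 t=52 v=1: → [44,55); WM=52

6 12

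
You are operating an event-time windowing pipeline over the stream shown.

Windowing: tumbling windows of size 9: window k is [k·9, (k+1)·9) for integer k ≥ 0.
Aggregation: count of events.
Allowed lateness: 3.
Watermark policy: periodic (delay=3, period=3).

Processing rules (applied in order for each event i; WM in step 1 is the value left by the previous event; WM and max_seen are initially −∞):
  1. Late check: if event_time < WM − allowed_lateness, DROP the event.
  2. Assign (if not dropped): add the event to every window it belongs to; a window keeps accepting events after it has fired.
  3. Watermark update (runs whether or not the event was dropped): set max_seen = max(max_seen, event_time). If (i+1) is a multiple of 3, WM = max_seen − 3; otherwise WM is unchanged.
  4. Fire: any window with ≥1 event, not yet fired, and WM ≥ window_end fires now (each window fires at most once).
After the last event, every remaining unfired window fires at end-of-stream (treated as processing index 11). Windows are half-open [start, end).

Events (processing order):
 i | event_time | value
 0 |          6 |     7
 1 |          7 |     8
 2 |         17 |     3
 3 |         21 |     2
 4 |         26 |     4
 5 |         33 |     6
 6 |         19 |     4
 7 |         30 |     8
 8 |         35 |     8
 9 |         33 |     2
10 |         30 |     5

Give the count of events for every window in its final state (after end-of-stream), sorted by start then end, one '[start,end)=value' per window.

[0,9)=2 [9,18)=1 [18,27)=2 [27,36)=5

i=0 t=6 v=7: → [0,9); WM=−∞
i=1 t=7 v=8: → [0,9); WM=−∞
i=2 t=17 v=3: → [9,18); WM=14; [0,9) fires=2
i=3 t=21 v=2: → [18,27); WM=14
i=4 t=26 v=4: → [18,27); WM=14
i=5 t=33 v=6: → [27,36); WM=30; [9,18) fires=1 [18,27) fires=2
i=6 t=19 v=4: DROP (t<30-3); WM=30
i=7 t=30 v=8: → [27,36); WM=30
i=8 t=35 v=8: → [27,36); WM=32
i=9 t=33 v=2: → [27,36); WM=32
i=10 t=30 v=5: → [27,36); WM=32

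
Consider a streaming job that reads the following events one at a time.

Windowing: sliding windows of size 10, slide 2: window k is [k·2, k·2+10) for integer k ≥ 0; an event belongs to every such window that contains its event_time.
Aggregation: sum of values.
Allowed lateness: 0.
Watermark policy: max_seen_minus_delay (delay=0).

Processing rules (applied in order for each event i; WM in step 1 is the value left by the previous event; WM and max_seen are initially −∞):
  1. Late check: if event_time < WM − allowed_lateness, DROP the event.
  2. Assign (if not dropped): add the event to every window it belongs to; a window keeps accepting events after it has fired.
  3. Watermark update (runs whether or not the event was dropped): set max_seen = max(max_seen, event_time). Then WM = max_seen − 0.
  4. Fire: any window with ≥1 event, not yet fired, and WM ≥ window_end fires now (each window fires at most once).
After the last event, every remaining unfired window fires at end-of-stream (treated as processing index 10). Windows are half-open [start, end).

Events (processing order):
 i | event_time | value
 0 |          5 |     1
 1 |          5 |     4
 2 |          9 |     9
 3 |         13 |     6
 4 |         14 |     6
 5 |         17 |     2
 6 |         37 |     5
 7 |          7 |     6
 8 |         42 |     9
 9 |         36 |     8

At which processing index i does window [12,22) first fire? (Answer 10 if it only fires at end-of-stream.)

i=0 t=5 v=1: → [4,14),[2,12),[0,10); WM=5
i=1 t=5 v=4: → [4,14),[2,12),[0,10); WM=5
i=2 t=9 v=9: → [8,18),[6,16),[4,14),[2,12),[0,10); WM=9
i=3 t=13 v=6: → [12,22),[10,20),[8,18),[6,16),[4,14); WM=13; [0,10) fires=14 [2,12) fires=14
i=4 t=14 v=6: → [14,24),[12,22),[10,20),[8,18),[6,16); WM=14; [4,14) fires=20
i=5 t=17 v=2: → [16,26),[14,24),[12,22),[10,20),[8,18); WM=17; [6,16) fires=21
i=6 t=37 v=5: → [36,46),[34,44),[32,42),[30,40),[28,38); WM=37; [8,18) fires=23 [10,20) fires=14 [12,22) fires=14 [14,24) fires=8 [16,26) fires=2
i=7 t=7 v=6: DROP (t<37-0); WM=37
i=8 t=42 v=9: → [42,52),[40,50),[38,48),[36,46),[34,44); WM=42; [28,38) fires=5 [30,40) fires=5 [32,42) fires=5
i=9 t=36 v=8: DROP (t<42-0); WM=42

6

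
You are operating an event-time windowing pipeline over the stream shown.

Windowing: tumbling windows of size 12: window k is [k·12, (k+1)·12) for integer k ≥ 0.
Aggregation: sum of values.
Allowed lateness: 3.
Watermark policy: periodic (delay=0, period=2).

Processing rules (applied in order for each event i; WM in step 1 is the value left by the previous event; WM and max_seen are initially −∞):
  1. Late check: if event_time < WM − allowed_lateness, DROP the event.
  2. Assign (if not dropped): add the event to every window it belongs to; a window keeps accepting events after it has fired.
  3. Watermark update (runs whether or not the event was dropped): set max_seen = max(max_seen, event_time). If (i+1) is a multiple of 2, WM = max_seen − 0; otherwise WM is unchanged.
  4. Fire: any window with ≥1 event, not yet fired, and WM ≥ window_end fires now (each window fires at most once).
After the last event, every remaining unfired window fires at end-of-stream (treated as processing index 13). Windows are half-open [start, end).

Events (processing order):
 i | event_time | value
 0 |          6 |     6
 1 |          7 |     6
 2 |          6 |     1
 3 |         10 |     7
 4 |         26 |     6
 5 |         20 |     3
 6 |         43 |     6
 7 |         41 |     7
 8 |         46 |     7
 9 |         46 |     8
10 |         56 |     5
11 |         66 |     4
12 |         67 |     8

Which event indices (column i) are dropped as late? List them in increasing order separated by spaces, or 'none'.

none

i=0 t=6 v=6: → [0,12); WM=−∞
i=1 t=7 v=6: → [0,12); WM=7
i=2 t=6 v=1: → [0,12); WM=7
i=3 t=10 v=7: → [0,12); WM=10
i=4 t=26 v=6: → [24,36); WM=10
i=5 t=20 v=3: → [12,24); WM=26; [0,12) fires=20 [12,24) fires=3
i=6 t=43 v=6: → [36,48); WM=26
i=7 t=41 v=7: → [36,48); WM=43; [24,36) fires=6
i=8 t=46 v=7: → [36,48); WM=43
i=9 t=46 v=8: → [36,48); WM=46
i=10 t=56 v=5: → [48,60); WM=46
i=11 t=66 v=4: → [60,72); WM=66; [36,48) fires=28 [48,60) fires=5
i=12 t=67 v=8: → [60,72); WM=66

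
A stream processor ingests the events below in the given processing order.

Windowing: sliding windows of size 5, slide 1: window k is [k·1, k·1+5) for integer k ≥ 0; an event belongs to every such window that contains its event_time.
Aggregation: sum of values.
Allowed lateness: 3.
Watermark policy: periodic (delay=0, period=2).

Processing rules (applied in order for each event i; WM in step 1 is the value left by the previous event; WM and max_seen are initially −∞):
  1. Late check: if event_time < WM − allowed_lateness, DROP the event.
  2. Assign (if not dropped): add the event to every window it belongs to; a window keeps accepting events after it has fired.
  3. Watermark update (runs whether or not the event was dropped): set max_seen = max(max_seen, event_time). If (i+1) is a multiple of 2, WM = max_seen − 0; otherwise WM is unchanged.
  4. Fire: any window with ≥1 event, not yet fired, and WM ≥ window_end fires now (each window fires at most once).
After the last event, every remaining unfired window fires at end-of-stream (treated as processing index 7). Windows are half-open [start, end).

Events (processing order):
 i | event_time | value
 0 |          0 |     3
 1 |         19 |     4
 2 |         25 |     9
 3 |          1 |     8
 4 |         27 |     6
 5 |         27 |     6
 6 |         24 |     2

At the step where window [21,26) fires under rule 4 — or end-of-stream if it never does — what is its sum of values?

9

i=0 t=0 v=3: → [0,5); WM=−∞
i=1 t=19 v=4: → [19,24),[18,23),[17,22),[16,21),[15,20); WM=19; [0,5) fires=3
i=2 t=25 v=9: → [25,30),[24,29),[23,28),[22,27),[21,26); WM=19
i=3 t=1 v=8: DROP (t<19-3); WM=25; [15,20) fires=4 [16,21) fires=4 [17,22) fires=4 [18,23) fires=4 [19,24) fires=4
i=4 t=27 v=6: → [27,32),[26,31),[25,30),[24,29),[23,28); WM=25
i=5 t=27 v=6: → [27,32),[26,31),[25,30),[24,29),[23,28); WM=27; [21,26) fires=9 [22,27) fires=9
i=6 t=24 v=2: → [24,29),[23,28),[22,27),[21,26),[20,25); WM=27; [20,25) fires=2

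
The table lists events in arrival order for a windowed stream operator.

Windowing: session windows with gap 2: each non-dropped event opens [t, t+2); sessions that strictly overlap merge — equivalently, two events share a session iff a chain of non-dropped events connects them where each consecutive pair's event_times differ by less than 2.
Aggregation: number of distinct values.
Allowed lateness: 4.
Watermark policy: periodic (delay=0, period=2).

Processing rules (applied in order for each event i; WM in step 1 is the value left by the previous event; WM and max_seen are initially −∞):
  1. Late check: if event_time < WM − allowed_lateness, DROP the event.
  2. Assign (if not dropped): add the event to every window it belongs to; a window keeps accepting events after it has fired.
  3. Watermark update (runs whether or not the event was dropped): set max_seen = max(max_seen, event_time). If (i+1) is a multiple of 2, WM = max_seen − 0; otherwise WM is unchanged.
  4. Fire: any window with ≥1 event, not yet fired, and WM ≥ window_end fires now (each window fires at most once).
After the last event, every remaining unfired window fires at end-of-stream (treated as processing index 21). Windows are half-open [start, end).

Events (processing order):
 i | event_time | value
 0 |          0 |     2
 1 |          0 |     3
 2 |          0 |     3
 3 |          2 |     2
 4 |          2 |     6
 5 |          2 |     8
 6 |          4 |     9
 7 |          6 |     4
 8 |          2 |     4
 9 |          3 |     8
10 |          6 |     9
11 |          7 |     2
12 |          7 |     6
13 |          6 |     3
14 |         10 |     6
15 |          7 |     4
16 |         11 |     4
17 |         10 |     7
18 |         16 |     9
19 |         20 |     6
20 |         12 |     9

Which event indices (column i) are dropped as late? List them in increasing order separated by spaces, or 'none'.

i=0 t=0 v=2: → [0,2); WM=−∞
i=1 t=0 v=3: → [0,2); WM=0
i=2 t=0 v=3: → [0,2); WM=0
i=3 t=2 v=2: → [2,4); WM=2
i=4 t=2 v=6: → [2,4); WM=2
i=5 t=2 v=8: → [2,4); WM=2
i=6 t=4 v=9: → [4,6); WM=2
i=7 t=6 v=4: → [6,8); WM=6
i=8 t=2 v=4: → [2,4); WM=6
i=9 t=3 v=8: → [2,6); WM=6
i=10 t=6 v=9: → [6,8); WM=6
i=11 t=7 v=2: → [6,9); WM=7
i=12 t=7 v=6: → [6,9); WM=7
i=13 t=6 v=3: → [6,9); WM=7
i=14 t=10 v=6: → [10,12); WM=7
i=15 t=7 v=4: → [6,9); WM=10
i=16 t=11 v=4: → [10,13); WM=10
i=17 t=10 v=7: → [10,13); WM=11
i=18 t=16 v=9: → [16,18); WM=11
i=19 t=20 v=6: → [20,22); WM=20
i=20 t=12 v=9: DROP (t<20-4); WM=20

20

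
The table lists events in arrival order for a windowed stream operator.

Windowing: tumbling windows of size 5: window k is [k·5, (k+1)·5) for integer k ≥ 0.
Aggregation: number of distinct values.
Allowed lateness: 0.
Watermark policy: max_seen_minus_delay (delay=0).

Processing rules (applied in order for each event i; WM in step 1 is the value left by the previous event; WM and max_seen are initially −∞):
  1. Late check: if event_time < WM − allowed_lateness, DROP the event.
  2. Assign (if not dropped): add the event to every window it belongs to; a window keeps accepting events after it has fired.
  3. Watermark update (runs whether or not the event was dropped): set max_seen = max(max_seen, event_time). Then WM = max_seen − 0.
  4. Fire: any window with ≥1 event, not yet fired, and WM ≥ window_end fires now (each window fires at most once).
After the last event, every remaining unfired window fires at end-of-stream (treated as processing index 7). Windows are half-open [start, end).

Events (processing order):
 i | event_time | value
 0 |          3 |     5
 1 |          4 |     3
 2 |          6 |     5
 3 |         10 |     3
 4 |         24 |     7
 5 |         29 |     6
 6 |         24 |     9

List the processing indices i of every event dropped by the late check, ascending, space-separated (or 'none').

i=0 t=3 v=5: → [0,5); WM=3
i=1 t=4 v=3: → [0,5); WM=4
i=2 t=6 v=5: → [5,10); WM=6; [0,5) fires=2
i=3 t=10 v=3: → [10,15); WM=10; [5,10) fires=1
i=4 t=24 v=7: → [20,25); WM=24; [10,15) fires=1
i=5 t=29 v=6: → [25,30); WM=29; [20,25) fires=1
i=6 t=24 v=9: DROP (t<29-0); WM=29

6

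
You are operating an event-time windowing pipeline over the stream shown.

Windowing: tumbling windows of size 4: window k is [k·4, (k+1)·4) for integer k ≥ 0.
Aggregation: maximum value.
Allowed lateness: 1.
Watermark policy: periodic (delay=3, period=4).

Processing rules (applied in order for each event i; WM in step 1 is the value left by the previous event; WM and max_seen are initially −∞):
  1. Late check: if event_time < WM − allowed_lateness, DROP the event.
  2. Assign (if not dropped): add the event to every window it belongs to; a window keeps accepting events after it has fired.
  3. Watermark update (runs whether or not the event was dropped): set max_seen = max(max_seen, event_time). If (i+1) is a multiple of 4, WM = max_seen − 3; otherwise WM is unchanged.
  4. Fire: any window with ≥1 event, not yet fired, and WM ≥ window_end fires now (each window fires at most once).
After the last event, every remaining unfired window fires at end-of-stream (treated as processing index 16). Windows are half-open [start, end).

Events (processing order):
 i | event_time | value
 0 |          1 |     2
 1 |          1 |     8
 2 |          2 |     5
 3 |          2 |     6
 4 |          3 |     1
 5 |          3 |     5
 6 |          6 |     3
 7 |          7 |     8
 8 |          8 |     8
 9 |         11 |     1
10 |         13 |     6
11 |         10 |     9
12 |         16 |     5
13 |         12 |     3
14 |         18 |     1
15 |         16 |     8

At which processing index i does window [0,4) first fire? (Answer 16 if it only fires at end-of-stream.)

i=0 t=1 v=2: → [0,4); WM=−∞
i=1 t=1 v=8: → [0,4); WM=−∞
i=2 t=2 v=5: → [0,4); WM=−∞
i=3 t=2 v=6: → [0,4); WM=-1
i=4 t=3 v=1: → [0,4); WM=-1
i=5 t=3 v=5: → [0,4); WM=-1
i=6 t=6 v=3: → [4,8); WM=-1
i=7 t=7 v=8: → [4,8); WM=4; [0,4) fires=8
i=8 t=8 v=8: → [8,12); WM=4
i=9 t=11 v=1: → [8,12); WM=4
i=10 t=13 v=6: → [12,16); WM=4
i=11 t=10 v=9: → [8,12); WM=10; [4,8) fires=8
i=12 t=16 v=5: → [16,20); WM=10
i=13 t=12 v=3: → [12,16); WM=10
i=14 t=18 v=1: → [16,20); WM=10
i=15 t=16 v=8: → [16,20); WM=15; [8,12) fires=9

7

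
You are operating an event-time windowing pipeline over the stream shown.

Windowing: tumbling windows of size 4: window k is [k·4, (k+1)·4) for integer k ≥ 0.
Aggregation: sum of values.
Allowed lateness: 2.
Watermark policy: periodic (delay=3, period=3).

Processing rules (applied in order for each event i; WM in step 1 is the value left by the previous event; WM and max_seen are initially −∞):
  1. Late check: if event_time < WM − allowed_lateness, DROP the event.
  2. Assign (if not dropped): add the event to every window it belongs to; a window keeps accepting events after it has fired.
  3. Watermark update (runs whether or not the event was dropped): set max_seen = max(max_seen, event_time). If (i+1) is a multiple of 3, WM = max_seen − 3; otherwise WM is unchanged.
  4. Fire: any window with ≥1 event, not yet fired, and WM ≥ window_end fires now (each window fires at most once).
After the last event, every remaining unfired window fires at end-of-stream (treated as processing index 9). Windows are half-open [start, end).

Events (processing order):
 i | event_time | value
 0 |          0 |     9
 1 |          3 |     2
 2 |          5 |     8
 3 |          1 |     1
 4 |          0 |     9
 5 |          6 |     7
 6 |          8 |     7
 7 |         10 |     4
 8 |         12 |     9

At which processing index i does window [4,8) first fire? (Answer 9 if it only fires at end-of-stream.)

8

i=0 t=0 v=9: → [0,4); WM=−∞
i=1 t=3 v=2: → [0,4); WM=−∞
i=2 t=5 v=8: → [4,8); WM=2
i=3 t=1 v=1: → [0,4); WM=2
i=4 t=0 v=9: → [0,4); WM=2
i=5 t=6 v=7: → [4,8); WM=3
i=6 t=8 v=7: → [8,12); WM=3
i=7 t=10 v=4: → [8,12); WM=3
i=8 t=12 v=9: → [12,16); WM=9; [0,4) fires=21 [4,8) fires=15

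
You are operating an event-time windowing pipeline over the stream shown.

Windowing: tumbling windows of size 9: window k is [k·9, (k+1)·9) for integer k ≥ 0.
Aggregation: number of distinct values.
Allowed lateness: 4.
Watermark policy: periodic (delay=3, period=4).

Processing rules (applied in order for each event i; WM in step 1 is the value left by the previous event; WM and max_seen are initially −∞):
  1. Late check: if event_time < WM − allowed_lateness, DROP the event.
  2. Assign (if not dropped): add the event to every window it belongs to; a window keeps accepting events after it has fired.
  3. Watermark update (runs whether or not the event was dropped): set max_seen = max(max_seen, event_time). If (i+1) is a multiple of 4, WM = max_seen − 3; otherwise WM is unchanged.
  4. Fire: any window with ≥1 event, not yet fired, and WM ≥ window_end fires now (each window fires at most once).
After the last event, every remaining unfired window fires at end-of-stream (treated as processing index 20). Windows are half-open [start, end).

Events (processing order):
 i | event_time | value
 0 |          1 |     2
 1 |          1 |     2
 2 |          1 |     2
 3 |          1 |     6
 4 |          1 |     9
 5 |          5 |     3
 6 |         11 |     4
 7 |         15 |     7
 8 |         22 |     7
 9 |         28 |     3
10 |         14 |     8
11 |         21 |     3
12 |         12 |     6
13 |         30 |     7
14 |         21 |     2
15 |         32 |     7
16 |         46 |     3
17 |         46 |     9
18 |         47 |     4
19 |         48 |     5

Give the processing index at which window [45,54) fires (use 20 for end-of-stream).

i=0 t=1 v=2: → [0,9); WM=−∞
i=1 t=1 v=2: → [0,9); WM=−∞
i=2 t=1 v=2: → [0,9); WM=−∞
i=3 t=1 v=6: → [0,9); WM=-2
i=4 t=1 v=9: → [0,9); WM=-2
i=5 t=5 v=3: → [0,9); WM=-2
i=6 t=11 v=4: → [9,18); WM=-2
i=7 t=15 v=7: → [9,18); WM=12; [0,9) fires=4
i=8 t=22 v=7: → [18,27); WM=12
i=9 t=28 v=3: → [27,36); WM=12
i=10 t=14 v=8: → [9,18); WM=12
i=11 t=21 v=3: → [18,27); WM=25; [9,18) fires=3
i=12 t=12 v=6: DROP (t<25-4); WM=25
i=13 t=30 v=7: → [27,36); WM=25
i=14 t=21 v=2: → [18,27); WM=25
i=15 t=32 v=7: → [27,36); WM=29; [18,27) fires=3
i=16 t=46 v=3: → [45,54); WM=29
i=17 t=46 v=9: → [45,54); WM=29
i=18 t=47 v=4: → [45,54); WM=29
i=19 t=48 v=5: → [45,54); WM=45; [27,36) fires=2

20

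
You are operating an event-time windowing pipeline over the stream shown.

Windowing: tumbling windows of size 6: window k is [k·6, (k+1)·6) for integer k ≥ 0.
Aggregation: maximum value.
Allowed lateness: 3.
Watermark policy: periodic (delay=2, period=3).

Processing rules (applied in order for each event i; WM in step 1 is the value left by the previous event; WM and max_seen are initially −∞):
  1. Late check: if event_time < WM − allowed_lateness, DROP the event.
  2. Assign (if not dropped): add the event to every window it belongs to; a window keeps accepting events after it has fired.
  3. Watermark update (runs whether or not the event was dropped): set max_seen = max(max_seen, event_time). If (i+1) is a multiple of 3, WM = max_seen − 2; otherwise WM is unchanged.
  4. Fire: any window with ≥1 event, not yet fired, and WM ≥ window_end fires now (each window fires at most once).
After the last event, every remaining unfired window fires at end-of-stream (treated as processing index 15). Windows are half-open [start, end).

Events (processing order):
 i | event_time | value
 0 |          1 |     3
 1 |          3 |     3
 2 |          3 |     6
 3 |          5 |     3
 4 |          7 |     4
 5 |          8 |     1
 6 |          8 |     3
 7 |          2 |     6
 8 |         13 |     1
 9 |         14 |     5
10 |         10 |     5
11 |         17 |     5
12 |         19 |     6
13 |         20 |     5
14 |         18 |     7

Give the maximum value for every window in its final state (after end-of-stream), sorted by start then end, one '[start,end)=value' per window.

[0,6)=6 [6,12)=5 [12,18)=5 [18,24)=7

i=0 t=1 v=3: → [0,6); WM=−∞
i=1 t=3 v=3: → [0,6); WM=−∞
i=2 t=3 v=6: → [0,6); WM=1
i=3 t=5 v=3: → [0,6); WM=1
i=4 t=7 v=4: → [6,12); WM=1
i=5 t=8 v=1: → [6,12); WM=6; [0,6) fires=6
i=6 t=8 v=3: → [6,12); WM=6
i=7 t=2 v=6: DROP (t<6-3); WM=6
i=8 t=13 v=1: → [12,18); WM=11
i=9 t=14 v=5: → [12,18); WM=11
i=10 t=10 v=5: → [6,12); WM=11
i=11 t=17 v=5: → [12,18); WM=15; [6,12) fires=5
i=12 t=19 v=6: → [18,24); WM=15
i=13 t=20 v=5: → [18,24); WM=15
i=14 t=18 v=7: → [18,24); WM=18; [12,18) fires=5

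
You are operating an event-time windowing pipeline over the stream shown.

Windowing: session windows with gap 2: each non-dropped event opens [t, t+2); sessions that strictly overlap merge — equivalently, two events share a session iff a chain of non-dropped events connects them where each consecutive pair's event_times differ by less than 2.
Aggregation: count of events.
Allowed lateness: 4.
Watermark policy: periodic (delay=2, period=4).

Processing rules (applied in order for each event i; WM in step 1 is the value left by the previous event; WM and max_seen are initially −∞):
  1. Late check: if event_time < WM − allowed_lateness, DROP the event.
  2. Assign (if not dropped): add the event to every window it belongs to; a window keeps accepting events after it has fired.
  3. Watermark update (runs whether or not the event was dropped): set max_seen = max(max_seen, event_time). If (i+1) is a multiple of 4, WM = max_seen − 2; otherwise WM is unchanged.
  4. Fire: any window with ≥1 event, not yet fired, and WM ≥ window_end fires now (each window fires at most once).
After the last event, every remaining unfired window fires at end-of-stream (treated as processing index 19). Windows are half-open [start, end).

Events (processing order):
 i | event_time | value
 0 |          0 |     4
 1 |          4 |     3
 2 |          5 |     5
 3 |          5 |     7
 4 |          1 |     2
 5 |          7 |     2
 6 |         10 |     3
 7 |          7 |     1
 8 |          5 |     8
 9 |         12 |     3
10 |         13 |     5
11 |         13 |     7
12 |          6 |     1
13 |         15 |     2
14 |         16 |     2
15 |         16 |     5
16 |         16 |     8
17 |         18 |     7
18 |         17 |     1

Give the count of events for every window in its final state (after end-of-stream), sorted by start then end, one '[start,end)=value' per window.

[0,3)=2 [4,7)=4 [7,9)=2 [10,12)=1 [12,15)=3 [15,20)=6

i=0 t=0 v=4: → [0,2); WM=−∞
i=1 t=4 v=3: → [4,6); WM=−∞
i=2 t=5 v=5: → [4,7); WM=−∞
i=3 t=5 v=7: → [4,7); WM=3
i=4 t=1 v=2: → [0,3); WM=3
i=5 t=7 v=2: → [7,9); WM=3
i=6 t=10 v=3: → [10,12); WM=3
i=7 t=7 v=1: → [7,9); WM=8
i=8 t=5 v=8: → [4,7); WM=8
i=9 t=12 v=3: → [12,14); WM=8
i=10 t=13 v=5: → [12,15); WM=8
i=11 t=13 v=7: → [12,15); WM=11
i=12 t=6 v=1: DROP (t<11-4); WM=11
i=13 t=15 v=2: → [15,17); WM=11
i=14 t=16 v=2: → [15,18); WM=11
i=15 t=16 v=5: → [15,18); WM=14
i=16 t=16 v=8: → [15,18); WM=14
i=17 t=18 v=7: → [18,20); WM=14
i=18 t=17 v=1: → [15,20); WM=14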